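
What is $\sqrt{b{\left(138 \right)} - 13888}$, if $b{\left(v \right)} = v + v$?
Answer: $2 i \sqrt{3403} \approx 116.67 i$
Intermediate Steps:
$b{\left(v \right)} = 2 v$
$\sqrt{b{\left(138 \right)} - 13888} = \sqrt{2 \cdot 138 - 13888} = \sqrt{276 - 13888} = \sqrt{-13612} = 2 i \sqrt{3403}$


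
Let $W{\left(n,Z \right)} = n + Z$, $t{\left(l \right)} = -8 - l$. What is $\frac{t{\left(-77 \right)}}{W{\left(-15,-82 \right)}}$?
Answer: $- \frac{69}{97} \approx -0.71134$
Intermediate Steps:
$W{\left(n,Z \right)} = Z + n$
$\frac{t{\left(-77 \right)}}{W{\left(-15,-82 \right)}} = \frac{-8 - -77}{-82 - 15} = \frac{-8 + 77}{-97} = 69 \left(- \frac{1}{97}\right) = - \frac{69}{97}$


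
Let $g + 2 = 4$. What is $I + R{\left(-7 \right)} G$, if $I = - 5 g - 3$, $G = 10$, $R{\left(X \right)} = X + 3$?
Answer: $-53$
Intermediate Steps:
$g = 2$ ($g = -2 + 4 = 2$)
$R{\left(X \right)} = 3 + X$
$I = -13$ ($I = \left(-5\right) 2 - 3 = -10 - 3 = -13$)
$I + R{\left(-7 \right)} G = -13 + \left(3 - 7\right) 10 = -13 - 40 = -53$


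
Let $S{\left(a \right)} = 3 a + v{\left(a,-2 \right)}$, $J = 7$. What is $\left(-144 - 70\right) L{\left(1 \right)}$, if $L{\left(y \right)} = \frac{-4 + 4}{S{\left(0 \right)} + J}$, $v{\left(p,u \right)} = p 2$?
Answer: $0$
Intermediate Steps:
$v{\left(p,u \right)} = 2 p$
$S{\left(a \right)} = 5 a$ ($S{\left(a \right)} = 3 a + 2 a = 5 a$)
$L{\left(y \right)} = 0$ ($L{\left(y \right)} = \frac{-4 + 4}{5 \cdot 0 + 7} = \frac{0}{0 + 7} = \frac{0}{7} = 0 \cdot \frac{1}{7} = 0$)
$\left(-144 - 70\right) L{\left(1 \right)} = \left(-144 - 70\right) 0 = \left(-214\right) 0 = 0$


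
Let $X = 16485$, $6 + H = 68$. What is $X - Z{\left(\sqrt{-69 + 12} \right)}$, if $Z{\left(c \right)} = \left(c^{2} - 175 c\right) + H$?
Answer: $16480 + 175 i \sqrt{57} \approx 16480.0 + 1321.2 i$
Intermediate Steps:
$H = 62$ ($H = -6 + 68 = 62$)
$Z{\left(c \right)} = 62 + c^{2} - 175 c$ ($Z{\left(c \right)} = \left(c^{2} - 175 c\right) + 62 = 62 + c^{2} - 175 c$)
$X - Z{\left(\sqrt{-69 + 12} \right)} = 16485 - \left(62 + \left(\sqrt{-69 + 12}\right)^{2} - 175 \sqrt{-69 + 12}\right) = 16485 - \left(62 + \left(\sqrt{-57}\right)^{2} - 175 \sqrt{-57}\right) = 16485 - \left(62 + \left(i \sqrt{57}\right)^{2} - 175 i \sqrt{57}\right) = 16485 - \left(62 - 57 - 175 i \sqrt{57}\right) = 16485 - \left(5 - 175 i \sqrt{57}\right) = 16480 + 175 i \sqrt{57}$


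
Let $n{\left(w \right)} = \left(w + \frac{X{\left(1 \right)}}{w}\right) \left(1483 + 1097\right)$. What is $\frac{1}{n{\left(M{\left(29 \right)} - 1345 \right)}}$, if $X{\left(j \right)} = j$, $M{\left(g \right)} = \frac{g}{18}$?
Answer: $- \frac{72543}{251430066550} \approx -2.8852 \cdot 10^{-7}$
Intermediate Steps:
$M{\left(g \right)} = \frac{g}{18}$ ($M{\left(g \right)} = g \frac{1}{18} = \frac{g}{18}$)
$n{\left(w \right)} = 2580 w + \frac{2580}{w}$ ($n{\left(w \right)} = \left(w + 1 \frac{1}{w}\right) \left(1483 + 1097\right) = \left(w + \frac{1}{w}\right) 2580 = 2580 w + \frac{2580}{w}$)
$\frac{1}{n{\left(M{\left(29 \right)} - 1345 \right)}} = \frac{1}{2580 \left(\frac{1}{18} \cdot 29 - 1345\right) + \frac{2580}{\frac{1}{18} \cdot 29 - 1345}} = \frac{1}{2580 \left(\frac{29}{18} - 1345\right) + \frac{2580}{\frac{29}{18} - 1345}} = \frac{1}{2580 \left(- \frac{24181}{18}\right) + \frac{2580}{- \frac{24181}{18}}} = \frac{1}{- \frac{10397830}{3} + 2580 \left(- \frac{18}{24181}\right)} = \frac{1}{- \frac{10397830}{3} - \frac{46440}{24181}} = \frac{1}{- \frac{251430066550}{72543}} = - \frac{72543}{251430066550}$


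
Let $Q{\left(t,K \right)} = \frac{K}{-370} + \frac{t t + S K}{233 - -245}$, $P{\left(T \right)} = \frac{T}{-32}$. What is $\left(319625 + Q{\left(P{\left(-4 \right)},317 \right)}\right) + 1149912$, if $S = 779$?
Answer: $\frac{34810849367}{23680} \approx 1.4701 \cdot 10^{6}$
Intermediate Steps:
$P{\left(T \right)} = - \frac{T}{32}$ ($P{\left(T \right)} = T \left(- \frac{1}{32}\right) = - \frac{T}{32}$)
$Q{\left(t,K \right)} = \frac{t^{2}}{478} + \frac{71938 K}{44215}$ ($Q{\left(t,K \right)} = \frac{K}{-370} + \frac{t t + 779 K}{233 - -245} = K \left(- \frac{1}{370}\right) + \frac{t^{2} + 779 K}{233 + 245} = - \frac{K}{370} + \frac{t^{2} + 779 K}{478} = - \frac{K}{370} + \left(t^{2} + 779 K\right) \frac{1}{478} = - \frac{K}{370} + \left(\frac{t^{2}}{478} + \frac{779 K}{478}\right) = \frac{t^{2}}{478} + \frac{71938 K}{44215}$)
$\left(319625 + Q{\left(P{\left(-4 \right)},317 \right)}\right) + 1149912 = \left(319625 + \left(\frac{\left(\left(- \frac{1}{32}\right) \left(-4\right)\right)^{2}}{478} + \frac{71938}{44215} \cdot 317\right)\right) + 1149912 = \left(319625 + \left(\frac{1}{478 \cdot 64} + \frac{22804346}{44215}\right)\right) + 1149912 = \left(319625 + \left(\frac{1}{478} \cdot \frac{1}{64} + \frac{22804346}{44215}\right)\right) + 1149912 = \left(319625 + \left(\frac{1}{30592} + \frac{22804346}{44215}\right)\right) + 1149912 = \left(319625 + \frac{12213207}{23680}\right) + 1149912 = \frac{7580933207}{23680} + 1149912 = \frac{34810849367}{23680}$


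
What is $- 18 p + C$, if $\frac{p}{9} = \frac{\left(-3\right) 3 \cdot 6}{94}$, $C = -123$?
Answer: $- \frac{1407}{47} \approx -29.936$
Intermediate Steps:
$p = - \frac{243}{47}$ ($p = 9 \frac{\left(-3\right) 3 \cdot 6}{94} = 9 \left(-9\right) 6 \cdot \frac{1}{94} = 9 \left(\left(-54\right) \frac{1}{94}\right) = 9 \left(- \frac{27}{47}\right) = - \frac{243}{47} \approx -5.1702$)
$- 18 p + C = \left(-18\right) \left(- \frac{243}{47}\right) - 123 = \frac{4374}{47} - 123 = - \frac{1407}{47}$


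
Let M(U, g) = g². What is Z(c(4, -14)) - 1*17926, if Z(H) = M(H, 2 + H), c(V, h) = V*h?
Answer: -15010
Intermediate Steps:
Z(H) = (2 + H)²
Z(c(4, -14)) - 1*17926 = (2 + 4*(-14))² - 1*17926 = (2 - 56)² - 17926 = (-54)² - 17926 = 2916 - 17926 = -15010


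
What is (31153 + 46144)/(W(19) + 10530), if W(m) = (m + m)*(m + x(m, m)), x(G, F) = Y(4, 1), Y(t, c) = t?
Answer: 77297/11404 ≈ 6.7781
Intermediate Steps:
x(G, F) = 4
W(m) = 2*m*(4 + m) (W(m) = (m + m)*(m + 4) = (2*m)*(4 + m) = 2*m*(4 + m))
(31153 + 46144)/(W(19) + 10530) = (31153 + 46144)/(2*19*(4 + 19) + 10530) = 77297/(2*19*23 + 10530) = 77297/(874 + 10530) = 77297/11404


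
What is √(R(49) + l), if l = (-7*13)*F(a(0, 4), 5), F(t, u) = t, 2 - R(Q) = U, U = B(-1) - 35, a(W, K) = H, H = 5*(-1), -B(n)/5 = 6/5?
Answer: √498 ≈ 22.316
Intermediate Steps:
B(n) = -6 (B(n) = -30/5 = -5*6/5 = -6)
H = -5
a(W, K) = -5
U = -41 (U = -6 - 35 = -41)
R(Q) = 43 (R(Q) = 2 - 1*(-41) = 2 + 41 = 43)
l = 455 (l = -7*13*(-5) = -91*(-5) = 455)
√(R(49) + l) = √(43 + 455) = √498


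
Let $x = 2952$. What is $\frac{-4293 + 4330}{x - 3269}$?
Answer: $- \frac{37}{317} \approx -0.11672$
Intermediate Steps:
$\frac{-4293 + 4330}{x - 3269} = \frac{-4293 + 4330}{2952 - 3269} = \frac{37}{-317} = 37 \left(- \frac{1}{317}\right) = - \frac{37}{317}$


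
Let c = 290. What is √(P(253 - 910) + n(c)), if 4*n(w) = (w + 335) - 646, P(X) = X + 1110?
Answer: 3*√199/2 ≈ 21.160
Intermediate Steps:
P(X) = 1110 + X
n(w) = -311/4 + w/4 (n(w) = ((w + 335) - 646)/4 = ((335 + w) - 646)/4 = (-311 + w)/4 = -311/4 + w/4)
√(P(253 - 910) + n(c)) = √((1110 + (253 - 910)) + (-311/4 + (¼)*290)) = √((1110 - 657) + (-311/4 + 145/2)) = √(453 - 21/4) = √(1791/4) = 3*√199/2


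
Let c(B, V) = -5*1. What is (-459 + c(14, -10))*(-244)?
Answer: 113216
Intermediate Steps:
c(B, V) = -5
(-459 + c(14, -10))*(-244) = (-459 - 5)*(-244) = -464*(-244) = 113216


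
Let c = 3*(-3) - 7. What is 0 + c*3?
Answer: -48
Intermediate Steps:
c = -16 (c = -9 - 7 = -16)
0 + c*3 = 0 - 16*3 = 0 - 48 = -48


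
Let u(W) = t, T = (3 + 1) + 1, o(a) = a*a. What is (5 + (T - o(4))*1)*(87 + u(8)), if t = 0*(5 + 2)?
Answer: -522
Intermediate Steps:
o(a) = a²
T = 5 (T = 4 + 1 = 5)
t = 0 (t = 0*7 = 0)
u(W) = 0
(5 + (T - o(4))*1)*(87 + u(8)) = (5 + (5 - 1*4²)*1)*(87 + 0) = (5 + (5 - 1*16)*1)*87 = (5 + (5 - 16)*1)*87 = (5 - 11*1)*87 = (5 - 11)*87 = -6*87 = -522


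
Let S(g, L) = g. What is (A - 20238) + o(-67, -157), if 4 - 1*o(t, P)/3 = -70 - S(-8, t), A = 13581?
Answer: -6459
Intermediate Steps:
o(t, P) = 198 (o(t, P) = 12 - 3*(-70 - 1*(-8)) = 12 - 3*(-70 + 8) = 12 - 3*(-62) = 12 + 186 = 198)
(A - 20238) + o(-67, -157) = (13581 - 20238) + 198 = -6657 + 198 = -6459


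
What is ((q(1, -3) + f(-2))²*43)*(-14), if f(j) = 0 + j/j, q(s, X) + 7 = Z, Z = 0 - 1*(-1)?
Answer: -15050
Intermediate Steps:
Z = 1 (Z = 0 + 1 = 1)
q(s, X) = -6 (q(s, X) = -7 + 1 = -6)
f(j) = 1 (f(j) = 0 + 1 = 1)
((q(1, -3) + f(-2))²*43)*(-14) = ((-6 + 1)²*43)*(-14) = ((-5)²*43)*(-14) = (25*43)*(-14) = 1075*(-14) = -15050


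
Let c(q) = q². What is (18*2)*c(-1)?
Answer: 36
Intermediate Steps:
(18*2)*c(-1) = (18*2)*(-1)² = 36*1 = 36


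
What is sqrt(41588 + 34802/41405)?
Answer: sqrt(8609929710)/455 ≈ 203.93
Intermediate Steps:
sqrt(41588 + 34802/41405) = sqrt(1721985942/41405) = sqrt(8609929710)/455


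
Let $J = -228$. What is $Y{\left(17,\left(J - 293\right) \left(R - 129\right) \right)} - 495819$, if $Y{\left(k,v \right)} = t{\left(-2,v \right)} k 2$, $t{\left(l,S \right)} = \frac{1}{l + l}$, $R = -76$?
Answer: $- \frac{991655}{2} \approx -4.9583 \cdot 10^{5}$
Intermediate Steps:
$t{\left(l,S \right)} = \frac{1}{2 l}$
$Y{\left(k,v \right)} = - \frac{k}{2}$ ($Y{\left(k,v \right)} = \frac{1}{2 \left(-2\right)} k 2 = \frac{1}{2} \left(- \frac{1}{2}\right) k 2 = - \frac{k}{4} \cdot 2 = - \frac{k}{2}$)
$Y{\left(17,\left(J - 293\right) \left(R - 129\right) \right)} - 495819 = \left(- \frac{1}{2}\right) 17 - 495819 = - \frac{17}{2} - 495819 = - \frac{991655}{2}$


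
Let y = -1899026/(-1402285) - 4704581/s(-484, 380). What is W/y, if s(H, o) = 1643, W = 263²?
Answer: -5140716511745/212711073157 ≈ -24.168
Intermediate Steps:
W = 69169
y = -212711073157/74321105 (y = -1899026/(-1402285) - 4704581/1643 = -1899026*(-1/1402285) - 4704581*1/1643 = 1899026/1402285 - 4704581/1643 = -212711073157/74321105 ≈ -2862.1)
W/y = 69169/(-212711073157/74321105) = 69169*(-74321105/212711073157) = -5140716511745/212711073157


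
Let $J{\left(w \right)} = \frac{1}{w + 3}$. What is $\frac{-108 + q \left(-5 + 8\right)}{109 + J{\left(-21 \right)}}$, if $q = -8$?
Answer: $- \frac{2376}{1961} \approx -1.2116$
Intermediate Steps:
$J{\left(w \right)} = \frac{1}{3 + w}$
$\frac{-108 + q \left(-5 + 8\right)}{109 + J{\left(-21 \right)}} = \frac{-108 - 8 \left(-5 + 8\right)}{109 + \frac{1}{3 - 21}} = \frac{-108 - 24}{109 + \frac{1}{-18}} = \frac{-108 - 24}{109 - \frac{1}{18}} = - \frac{132}{\frac{1961}{18}} = \left(-132\right) \frac{18}{1961} = - \frac{2376}{1961}$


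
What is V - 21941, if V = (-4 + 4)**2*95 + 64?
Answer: -21877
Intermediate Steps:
V = 64 (V = 0**2*95 + 64 = 0*95 + 64 = 0 + 64 = 64)
V - 21941 = 64 - 21941 = -21877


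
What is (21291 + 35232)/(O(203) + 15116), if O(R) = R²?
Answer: 18841/18775 ≈ 1.0035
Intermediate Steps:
(21291 + 35232)/(O(203) + 15116) = (21291 + 35232)/(203² + 15116) = 56523/(41209 + 15116) = 56523/56325 = 56523*(1/56325) = 18841/18775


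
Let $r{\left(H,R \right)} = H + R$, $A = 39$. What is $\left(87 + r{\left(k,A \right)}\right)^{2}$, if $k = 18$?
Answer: $20736$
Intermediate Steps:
$\left(87 + r{\left(k,A \right)}\right)^{2} = \left(87 + \left(18 + 39\right)\right)^{2} = \left(87 + 57\right)^{2} = 144^{2} = 20736$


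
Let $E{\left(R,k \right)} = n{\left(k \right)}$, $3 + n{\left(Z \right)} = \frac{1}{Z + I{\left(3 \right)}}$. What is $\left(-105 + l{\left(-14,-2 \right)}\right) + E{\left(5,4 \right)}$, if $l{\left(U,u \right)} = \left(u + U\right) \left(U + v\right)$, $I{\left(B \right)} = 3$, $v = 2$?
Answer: $\frac{589}{7} \approx 84.143$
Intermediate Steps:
$n{\left(Z \right)} = -3 + \frac{1}{3 + Z}$ ($n{\left(Z \right)} = -3 + \frac{1}{Z + 3} = -3 + \frac{1}{3 + Z}$)
$E{\left(R,k \right)} = \frac{-8 - 3 k}{3 + k}$
$l{\left(U,u \right)} = \left(2 + U\right) \left(U + u\right)$ ($l{\left(U,u \right)} = \left(u + U\right) \left(U + 2\right) = \left(U + u\right) \left(2 + U\right) = \left(2 + U\right) \left(U + u\right)$)
$\left(-105 + l{\left(-14,-2 \right)}\right) + E{\left(5,4 \right)} = \left(-105 + \left(\left(-14\right)^{2} + 2 \left(-14\right) + 2 \left(-2\right) - -28\right)\right) + \frac{-8 - 12}{3 + 4} = \left(-105 + \left(196 - 28 - 4 + 28\right)\right) + \frac{-8 - 12}{7} = \left(-105 + 192\right) + \frac{1}{7} \left(-20\right) = 87 - \frac{20}{7} = \frac{589}{7}$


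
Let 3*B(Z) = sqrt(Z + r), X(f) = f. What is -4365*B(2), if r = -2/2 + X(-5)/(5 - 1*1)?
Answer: -1455*I/2 ≈ -727.5*I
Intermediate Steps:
r = -9/4 (r = -2/2 - 5/(5 - 1*1) = -2*1/2 - 5/(5 - 1) = -1 - 5/4 = -9/4 ≈ -2.2500)
B(Z) = sqrt(-9/4 + Z)/3 (B(Z) = sqrt(Z - 9/4)/3 = sqrt(-9/4 + Z)/3)
-4365*B(2) = -1455*sqrt(-9 + 4*2)/2 = -1455*sqrt(-9 + 8)/2 = -1455*sqrt(-1)/2 = -1455*I/2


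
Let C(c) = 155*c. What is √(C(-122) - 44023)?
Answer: I*√62933 ≈ 250.86*I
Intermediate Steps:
√(C(-122) - 44023) = √(155*(-122) - 44023) = √(-18910 - 44023) = √(-62933) = I*√62933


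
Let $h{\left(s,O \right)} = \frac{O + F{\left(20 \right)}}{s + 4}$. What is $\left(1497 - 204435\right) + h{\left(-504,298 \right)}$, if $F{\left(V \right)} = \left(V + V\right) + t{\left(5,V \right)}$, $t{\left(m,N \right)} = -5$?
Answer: $- \frac{101469333}{500} \approx -2.0294 \cdot 10^{5}$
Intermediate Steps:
$F{\left(V \right)} = -5 + 2 V$ ($F{\left(V \right)} = \left(V + V\right) - 5 = 2 V - 5 = -5 + 2 V$)
$h{\left(s,O \right)} = \frac{35 + O}{4 + s}$ ($h{\left(s,O \right)} = \frac{O + \left(-5 + 2 \cdot 20\right)}{s + 4} = \frac{O + \left(-5 + 40\right)}{4 + s} = \frac{O + 35}{4 + s} = \frac{35 + O}{4 + s}$)
$\left(1497 - 204435\right) + h{\left(-504,298 \right)} = \left(1497 - 204435\right) + \frac{35 + 298}{4 - 504} = \left(1497 - 204435\right) + \frac{1}{-500} \cdot 333 = -202938 - \frac{333}{500} = - \frac{101469333}{500}$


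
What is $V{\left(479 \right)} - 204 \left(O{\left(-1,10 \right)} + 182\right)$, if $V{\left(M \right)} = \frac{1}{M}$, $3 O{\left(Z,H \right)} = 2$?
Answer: $- \frac{17849455}{479} \approx -37264.0$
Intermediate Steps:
$O{\left(Z,H \right)} = \frac{2}{3}$ ($O{\left(Z,H \right)} = \frac{1}{3} \cdot 2 = \frac{2}{3}$)
$V{\left(479 \right)} - 204 \left(O{\left(-1,10 \right)} + 182\right) = \frac{1}{479} - 204 \left(\frac{2}{3} + 182\right) = \frac{1}{479} - 37264 = - \frac{17849455}{479}$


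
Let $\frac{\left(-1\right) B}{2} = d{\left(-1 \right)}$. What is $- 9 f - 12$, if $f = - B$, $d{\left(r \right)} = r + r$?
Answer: $24$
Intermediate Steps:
$d{\left(r \right)} = 2 r$
$B = 4$ ($B = - 2 \cdot 2 \left(-1\right) = \left(-2\right) \left(-2\right) = 4$)
$f = -4$ ($f = \left(-1\right) 4 = -4$)
$- 9 f - 12 = \left(-9\right) \left(-4\right) - 12 = 36 - 12 = 24$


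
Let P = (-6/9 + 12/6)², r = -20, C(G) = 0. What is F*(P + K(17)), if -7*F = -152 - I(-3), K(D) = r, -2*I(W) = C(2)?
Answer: -24928/63 ≈ -395.68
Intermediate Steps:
I(W) = 0 (I(W) = -½*0 = 0)
K(D) = -20
F = 152/7 (F = -(-152 - 1*0)/7 = -(-152 + 0)/7 = -⅐*(-152) = 152/7 ≈ 21.714)
P = 16/9 (P = (-6*⅑ + 12*(⅙))² = (-⅔ + 2)² = (4/3)² = 16/9 ≈ 1.7778)
F*(P + K(17)) = 152*(16/9 - 20)/7 = (152/7)*(-164/9) = -24928/63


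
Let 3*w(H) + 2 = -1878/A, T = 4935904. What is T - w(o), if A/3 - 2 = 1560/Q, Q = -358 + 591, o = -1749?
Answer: 5000095737/1013 ≈ 4.9359e+6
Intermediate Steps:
Q = 233
A = 6078/233 (A = 6 + 3*(1560/233) = 6 + 4680/233 = 6078/233 ≈ 26.086)
w(H) = -24985/1013 (w(H) = -⅔ + (-1878/6078/233)/3 = -⅔ + (-1878*233/6078)/3 = -⅔ + (⅓)*(-72929/1013) = -⅔ - 72929/3039 = -24985/1013)
T - w(o) = 4935904 - 1*(-24985/1013) = 4935904 + 24985/1013 = 5000095737/1013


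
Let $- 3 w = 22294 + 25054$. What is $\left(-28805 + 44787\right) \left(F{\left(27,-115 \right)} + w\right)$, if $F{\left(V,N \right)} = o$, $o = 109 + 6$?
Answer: $- \frac{751201946}{3} \approx -2.504 \cdot 10^{8}$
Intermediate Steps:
$w = - \frac{47348}{3}$ ($w = - \frac{22294 + 25054}{3} = \left(- \frac{1}{3}\right) 47348 = - \frac{47348}{3} \approx -15783.0$)
$o = 115$
$F{\left(V,N \right)} = 115$
$\left(-28805 + 44787\right) \left(F{\left(27,-115 \right)} + w\right) = \left(-28805 + 44787\right) \left(115 - \frac{47348}{3}\right) = 15982 \left(- \frac{47003}{3}\right) = - \frac{751201946}{3}$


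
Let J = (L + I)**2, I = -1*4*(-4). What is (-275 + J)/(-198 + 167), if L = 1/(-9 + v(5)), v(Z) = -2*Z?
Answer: 7466/11191 ≈ 0.66714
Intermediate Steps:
I = 16 (I = -4*(-4) = 16)
L = -1/19 (L = 1/(-9 - 2*5) = 1/(-9 - 10) = 1/(-19) = -1/19 ≈ -0.052632)
J = 91809/361 (J = (-1/19 + 16)**2 = (303/19)**2 = 91809/361 ≈ 254.32)
(-275 + J)/(-198 + 167) = (-275 + 91809/361)/(-198 + 167) = -7466/361/(-31) = -7466/361*(-1/31) = 7466/11191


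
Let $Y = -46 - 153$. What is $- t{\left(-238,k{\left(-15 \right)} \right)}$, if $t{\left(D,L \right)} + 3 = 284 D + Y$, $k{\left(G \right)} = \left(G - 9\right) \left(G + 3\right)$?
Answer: $67794$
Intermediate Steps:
$k{\left(G \right)} = \left(-9 + G\right) \left(3 + G\right)$
$Y = -199$
$t{\left(D,L \right)} = -202 + 284 D$ ($t{\left(D,L \right)} = -3 + \left(284 D - 199\right) = -3 + \left(-199 + 284 D\right) = -202 + 284 D$)
$- t{\left(-238,k{\left(-15 \right)} \right)} = - (-202 + 284 \left(-238\right)) = - (-202 - 67592) = \left(-1\right) \left(-67794\right) = 67794$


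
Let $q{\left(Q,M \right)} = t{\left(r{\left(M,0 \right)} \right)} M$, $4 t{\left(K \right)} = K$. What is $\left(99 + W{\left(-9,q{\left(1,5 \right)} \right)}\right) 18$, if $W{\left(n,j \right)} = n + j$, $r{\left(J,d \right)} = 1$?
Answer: $\frac{3285}{2} \approx 1642.5$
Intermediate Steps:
$t{\left(K \right)} = \frac{K}{4}$
$q{\left(Q,M \right)} = \frac{M}{4}$ ($q{\left(Q,M \right)} = \frac{1}{4} \cdot 1 M = \frac{M}{4}$)
$W{\left(n,j \right)} = j + n$
$\left(99 + W{\left(-9,q{\left(1,5 \right)} \right)}\right) 18 = \left(99 + \left(\frac{1}{4} \cdot 5 - 9\right)\right) 18 = \left(99 + \left(\frac{5}{4} - 9\right)\right) 18 = \left(99 - \frac{31}{4}\right) 18 = \frac{365}{4} \cdot 18 = \frac{3285}{2}$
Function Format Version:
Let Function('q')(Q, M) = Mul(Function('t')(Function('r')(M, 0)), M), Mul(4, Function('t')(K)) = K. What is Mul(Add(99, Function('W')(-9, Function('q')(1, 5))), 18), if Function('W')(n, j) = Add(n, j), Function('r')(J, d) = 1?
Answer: Rational(3285, 2) ≈ 1642.5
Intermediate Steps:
Function('t')(K) = Mul(Rational(1, 4), K)
Function('q')(Q, M) = Mul(Rational(1, 4), M) (Function('q')(Q, M) = Mul(Mul(Rational(1, 4), 1), M) = Mul(Rational(1, 4), M))
Function('W')(n, j) = Add(j, n)
Mul(Add(99, Function('W')(-9, Function('q')(1, 5))), 18) = Mul(Add(99, Add(Mul(Rational(1, 4), 5), -9)), 18) = Mul(Add(99, Add(Rational(5, 4), -9)), 18) = Mul(Add(99, Rational(-31, 4)), 18) = Mul(Rational(365, 4), 18) = Rational(3285, 2)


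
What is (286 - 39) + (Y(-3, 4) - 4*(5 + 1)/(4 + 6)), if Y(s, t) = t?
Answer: 1243/5 ≈ 248.60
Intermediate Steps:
(286 - 39) + (Y(-3, 4) - 4*(5 + 1)/(4 + 6)) = (286 - 39) + (4 - 4*(5 + 1)/(4 + 6)) = 247 + (4 - 24/10) = 247 + (4 - 4*⅗) = 247 + (4 - 12/5) = 247 + 8/5 = 1243/5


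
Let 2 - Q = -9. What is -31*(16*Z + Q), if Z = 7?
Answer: -3813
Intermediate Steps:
Q = 11 (Q = 2 - 1*(-9) = 2 + 9 = 11)
-31*(16*Z + Q) = -31*(16*7 + 11) = -31*(112 + 11) = -31*123 = -3813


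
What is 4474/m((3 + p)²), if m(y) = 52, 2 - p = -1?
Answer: 2237/26 ≈ 86.038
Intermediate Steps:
p = 3 (p = 2 - 1*(-1) = 2 + 1 = 3)
4474/m((3 + p)²) = 4474/52 = 4474*(1/52) = 2237/26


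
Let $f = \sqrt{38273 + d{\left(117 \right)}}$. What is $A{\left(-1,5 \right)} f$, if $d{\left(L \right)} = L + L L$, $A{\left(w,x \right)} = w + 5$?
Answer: $4 \sqrt{52079} \approx 912.83$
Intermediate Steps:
$A{\left(w,x \right)} = 5 + w$
$d{\left(L \right)} = L + L^{2}$
$f = \sqrt{52079}$ ($f = \sqrt{38273 + 117 \left(1 + 117\right)} = \sqrt{38273 + 117 \cdot 118} = \sqrt{38273 + 13806} = \sqrt{52079} \approx 228.21$)
$A{\left(-1,5 \right)} f = \left(5 - 1\right) \sqrt{52079} = 4 \sqrt{52079}$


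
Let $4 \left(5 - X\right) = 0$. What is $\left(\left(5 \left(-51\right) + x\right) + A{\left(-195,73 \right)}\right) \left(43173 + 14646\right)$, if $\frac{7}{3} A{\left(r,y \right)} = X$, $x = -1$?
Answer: $- \frac{102744363}{7} \approx -1.4678 \cdot 10^{7}$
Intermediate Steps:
$X = 5$ ($X = 5 - 0 = 5 + 0 = 5$)
$A{\left(r,y \right)} = \frac{15}{7}$ ($A{\left(r,y \right)} = \frac{3}{7} \cdot 5 = \frac{15}{7}$)
$\left(\left(5 \left(-51\right) + x\right) + A{\left(-195,73 \right)}\right) \left(43173 + 14646\right) = \left(\left(5 \left(-51\right) - 1\right) + \frac{15}{7}\right) \left(43173 + 14646\right) = \left(\left(-255 - 1\right) + \frac{15}{7}\right) 57819 = \left(-256 + \frac{15}{7}\right) 57819 = \left(- \frac{1777}{7}\right) 57819 = - \frac{102744363}{7}$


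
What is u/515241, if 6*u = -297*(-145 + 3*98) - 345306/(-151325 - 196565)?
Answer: -67521188/4717031355 ≈ -0.014314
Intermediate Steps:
u = -67521188/9155 (u = (-297*(-145 + 3*98) - 345306/(-151325 - 196565))/6 = (-297*(-145 + 294) - 345306/(-347890))/6 = (-297*149 - 345306*(-1)/347890)/6 = (-44253 - 1*(-9087/9155))/6 = (-44253 + 9087/9155)/6 = (⅙)*(-405127128/9155) = -67521188/9155 ≈ -7375.3)
u/515241 = -67521188/9155/515241 = -67521188/9155*1/515241 = -67521188/4717031355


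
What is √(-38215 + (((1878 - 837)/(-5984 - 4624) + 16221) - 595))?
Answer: I*√17652386271/884 ≈ 150.3*I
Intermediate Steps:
√(-38215 + (((1878 - 837)/(-5984 - 4624) + 16221) - 595)) = √(-38215 + ((1041/(-10608) + 16221) - 595)) = √(-38215 + ((1041*(-1/10608) + 16221) - 595)) = √(-38215 + ((-347/3536 + 16221) - 595)) = √(-38215 + (57357109/3536 - 595)) = √(-38215 + 55253189/3536) = √(-79875051/3536) = I*√17652386271/884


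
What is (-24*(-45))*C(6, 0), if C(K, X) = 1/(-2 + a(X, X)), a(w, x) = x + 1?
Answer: -1080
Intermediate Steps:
a(w, x) = 1 + x
C(K, X) = 1/(-1 + X) (C(K, X) = 1/(-2 + (1 + X)) = 1/(-1 + X))
(-24*(-45))*C(6, 0) = (-24*(-45))/(-1 + 0) = 1080/(-1) = 1080*(-1) = -1080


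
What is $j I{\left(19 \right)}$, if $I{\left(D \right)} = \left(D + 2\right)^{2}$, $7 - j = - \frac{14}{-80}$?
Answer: $\frac{120393}{40} \approx 3009.8$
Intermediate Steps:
$j = \frac{273}{40}$ ($j = 7 - - \frac{14}{-80} = 7 - \left(-14\right) \left(- \frac{1}{80}\right) = 7 - \frac{7}{40} = \frac{273}{40} \approx 6.825$)
$I{\left(D \right)} = \left(2 + D\right)^{2}$
$j I{\left(19 \right)} = \frac{273 \left(2 + 19\right)^{2}}{40} = \frac{273 \cdot 21^{2}}{40} = \frac{273}{40} \cdot 441 = \frac{120393}{40}$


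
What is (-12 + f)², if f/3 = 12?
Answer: 576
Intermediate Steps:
f = 36 (f = 3*12 = 36)
(-12 + f)² = (-12 + 36)² = 24² = 576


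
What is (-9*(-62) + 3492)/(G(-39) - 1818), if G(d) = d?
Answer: -1350/619 ≈ -2.1809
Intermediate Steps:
(-9*(-62) + 3492)/(G(-39) - 1818) = (-9*(-62) + 3492)/(-39 - 1818) = (558 + 3492)/(-1857) = 4050*(-1/1857) = -1350/619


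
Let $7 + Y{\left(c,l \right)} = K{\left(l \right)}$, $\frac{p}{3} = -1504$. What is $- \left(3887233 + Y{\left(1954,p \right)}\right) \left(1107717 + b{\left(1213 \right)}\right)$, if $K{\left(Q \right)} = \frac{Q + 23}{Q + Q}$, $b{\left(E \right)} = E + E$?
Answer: $- \frac{38941964624893559}{9024} \approx -4.3154 \cdot 10^{12}$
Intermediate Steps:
$b{\left(E \right)} = 2 E$
$p = -4512$ ($p = 3 \left(-1504\right) = -4512$)
$K{\left(Q \right)} = \frac{23 + Q}{2 Q}$
$Y{\left(c,l \right)} = -7 + \frac{23 + l}{2 l}$
$- \left(3887233 + Y{\left(1954,p \right)}\right) \left(1107717 + b{\left(1213 \right)}\right) = - \left(3887233 + \frac{23 - -58656}{2 \left(-4512\right)}\right) \left(1107717 + 2 \cdot 1213\right) = - \left(3887233 + \frac{1}{2} \left(- \frac{1}{4512}\right) \left(23 + 58656\right)\right) \left(1107717 + 2426\right) = - \left(3887233 + \frac{1}{2} \left(- \frac{1}{4512}\right) 58679\right) 1110143 = - \left(3887233 - \frac{58679}{9024}\right) 1110143 = - \frac{35078331913 \cdot 1110143}{9024} = \left(-1\right) \frac{38941964624893559}{9024} = - \frac{38941964624893559}{9024}$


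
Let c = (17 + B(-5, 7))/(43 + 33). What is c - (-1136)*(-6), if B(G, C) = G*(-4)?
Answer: -517979/76 ≈ -6815.5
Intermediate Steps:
B(G, C) = -4*G
c = 37/76 (c = (17 - 4*(-5))/(43 + 33) = (17 + 20)/76 = 37*(1/76) = 37/76 ≈ 0.48684)
c - (-1136)*(-6) = 37/76 - (-1136)*(-6) = 37/76 - 71*96 = 37/76 - 6816 = -517979/76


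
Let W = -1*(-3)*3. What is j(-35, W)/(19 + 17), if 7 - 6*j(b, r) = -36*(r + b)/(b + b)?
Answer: 713/7560 ≈ 0.094312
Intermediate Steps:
W = 9 (W = 3*3 = 9)
j(b, r) = 7/6 + 3*(b + r)/b (j(b, r) = 7/6 - (-6)/((b + b)/(r + b)) = 7/6 - (-6)/((2*b)/(b + r)) = 7/6 - (-6)/(2*b/(b + r)) = 7/6 - (-6)*(b + r)/(2*b) = 7/6 - (-3)*(b + r)/b = 7/6 + 3*(b + r)/b)
j(-35, W)/(19 + 17) = (25/6 + 3*9/(-35))/(19 + 17) = (25/6 + 3*9*(-1/35))/36 = (25/6 - 27/35)*(1/36) = (713/210)*(1/36) = 713/7560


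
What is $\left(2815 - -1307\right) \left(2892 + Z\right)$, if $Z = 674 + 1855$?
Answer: $22345362$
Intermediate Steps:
$Z = 2529$
$\left(2815 - -1307\right) \left(2892 + Z\right) = \left(2815 - -1307\right) \left(2892 + 2529\right) = \left(2815 + 1307\right) 5421 = 4122 \cdot 5421 = 22345362$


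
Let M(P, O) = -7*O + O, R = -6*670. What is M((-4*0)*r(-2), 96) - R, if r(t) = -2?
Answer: 3444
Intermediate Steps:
R = -4020
M(P, O) = -6*O
M((-4*0)*r(-2), 96) - R = -6*96 - 1*(-4020) = -576 + 4020 = 3444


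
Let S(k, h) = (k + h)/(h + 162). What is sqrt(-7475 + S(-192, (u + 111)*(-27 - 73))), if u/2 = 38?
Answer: I*sqrt(642122293501)/9269 ≈ 86.452*I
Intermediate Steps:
u = 76 (u = 2*38 = 76)
S(k, h) = (h + k)/(162 + h)
sqrt(-7475 + S(-192, (u + 111)*(-27 - 73))) = sqrt(-7475 + ((76 + 111)*(-27 - 73) - 192)/(162 + (76 + 111)*(-27 - 73))) = sqrt(-7475 + (187*(-100) - 192)/(162 + 187*(-100))) = sqrt(-7475 + (-18700 - 192)/(162 - 18700)) = sqrt(-7475 - 18892/(-18538)) = sqrt(-7475 - 1/18538*(-18892)) = sqrt(-7475 + 9446/9269) = sqrt(-69276329/9269) = I*sqrt(642122293501)/9269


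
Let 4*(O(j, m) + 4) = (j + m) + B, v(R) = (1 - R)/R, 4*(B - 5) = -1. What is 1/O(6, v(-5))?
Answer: -80/129 ≈ -0.62016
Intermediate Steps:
B = 19/4 (B = 5 + (¼)*(-1) = 5 - ¼ = 19/4 ≈ 4.7500)
v(R) = (1 - R)/R
O(j, m) = -45/16 + j/4 + m/4 (O(j, m) = -4 + ((j + m) + 19/4)/4 = -4 + (19/4 + j + m)/4 = -4 + (19/16 + j/4 + m/4) = -45/16 + j/4 + m/4)
1/O(6, v(-5)) = 1/(-45/16 + (¼)*6 + ((1 - 1*(-5))/(-5))/4) = 1/(-45/16 + 3/2 + (-(1 + 5)/5)/4) = 1/(-45/16 + 3/2 + (-⅕*6)/4) = 1/(-45/16 + 3/2 + (¼)*(-6/5)) = 1/(-45/16 + 3/2 - 3/10) = 1/(-129/80) = -80/129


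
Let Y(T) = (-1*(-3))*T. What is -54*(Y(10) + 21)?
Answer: -2754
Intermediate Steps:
Y(T) = 3*T
-54*(Y(10) + 21) = -54*(3*10 + 21) = -54*(30 + 21) = -54*51 = -2754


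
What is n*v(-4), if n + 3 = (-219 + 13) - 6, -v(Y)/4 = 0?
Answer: 0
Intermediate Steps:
v(Y) = 0 (v(Y) = -4*0 = 0)
n = -215 (n = -3 + ((-219 + 13) - 6) = -3 + (-206 - 6) = -3 - 212 = -215)
n*v(-4) = -215*0 = 0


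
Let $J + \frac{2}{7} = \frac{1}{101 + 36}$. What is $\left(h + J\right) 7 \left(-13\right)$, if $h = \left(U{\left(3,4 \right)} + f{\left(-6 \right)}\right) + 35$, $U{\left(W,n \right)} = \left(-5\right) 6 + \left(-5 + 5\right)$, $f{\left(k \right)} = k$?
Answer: $\frac{15938}{137} \approx 116.34$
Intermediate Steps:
$U{\left(W,n \right)} = -30$ ($U{\left(W,n \right)} = -30 + 0 = -30$)
$J = - \frac{267}{959}$ ($J = - \frac{2}{7} + \frac{1}{101 + 36} = - \frac{2}{7} + \frac{1}{137} = - \frac{267}{959} \approx -0.27842$)
$h = -1$ ($h = \left(-30 - 6\right) + 35 = -36 + 35 = -1$)
$\left(h + J\right) 7 \left(-13\right) = \left(-1 - \frac{267}{959}\right) 7 \left(-13\right) = \left(- \frac{1226}{959}\right) \left(-91\right) = \frac{15938}{137}$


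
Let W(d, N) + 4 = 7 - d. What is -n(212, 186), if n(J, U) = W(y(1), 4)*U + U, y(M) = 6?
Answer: 372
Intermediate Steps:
W(d, N) = 3 - d (W(d, N) = -4 + (7 - d) = 3 - d)
n(J, U) = -2*U (n(J, U) = (3 - 1*6)*U + U = (3 - 6)*U + U = -3*U + U = -2*U)
-n(212, 186) = -(-2)*186 = -1*(-372) = 372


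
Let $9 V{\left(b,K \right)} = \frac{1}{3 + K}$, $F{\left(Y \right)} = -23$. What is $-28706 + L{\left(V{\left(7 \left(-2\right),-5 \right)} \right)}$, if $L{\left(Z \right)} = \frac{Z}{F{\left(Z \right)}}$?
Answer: $- \frac{11884283}{414} \approx -28706.0$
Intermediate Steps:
$V{\left(b,K \right)} = \frac{1}{9 \left(3 + K\right)}$
$L{\left(Z \right)} = - \frac{Z}{23}$ ($L{\left(Z \right)} = \frac{Z}{-23} = Z \left(- \frac{1}{23}\right) = - \frac{Z}{23}$)
$-28706 + L{\left(V{\left(7 \left(-2\right),-5 \right)} \right)} = -28706 - \frac{\frac{1}{9} \frac{1}{3 - 5}}{23} = -28706 - \frac{\frac{1}{9} \frac{1}{-2}}{23} = -28706 - \frac{\frac{1}{9} \left(- \frac{1}{2}\right)}{23} = -28706 - - \frac{1}{414} = -28706 + \frac{1}{414} = - \frac{11884283}{414}$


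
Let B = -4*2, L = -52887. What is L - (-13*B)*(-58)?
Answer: -46855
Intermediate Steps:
B = -8
L - (-13*B)*(-58) = -52887 - (-13*(-8))*(-58) = -52887 - 104*(-58) = -52887 - 1*(-6032) = -52887 + 6032 = -46855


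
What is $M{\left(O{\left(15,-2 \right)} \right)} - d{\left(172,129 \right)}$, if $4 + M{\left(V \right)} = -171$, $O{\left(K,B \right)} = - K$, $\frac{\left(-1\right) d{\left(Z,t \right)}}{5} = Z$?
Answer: $685$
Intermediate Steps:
$d{\left(Z,t \right)} = - 5 Z$
$M{\left(V \right)} = -175$ ($M{\left(V \right)} = -4 - 171 = -175$)
$M{\left(O{\left(15,-2 \right)} \right)} - d{\left(172,129 \right)} = -175 - \left(-5\right) 172 = -175 - -860 = -175 + 860 = 685$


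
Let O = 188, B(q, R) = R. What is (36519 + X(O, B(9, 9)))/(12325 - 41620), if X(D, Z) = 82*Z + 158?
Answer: -1069/837 ≈ -1.2772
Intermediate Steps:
X(D, Z) = 158 + 82*Z
(36519 + X(O, B(9, 9)))/(12325 - 41620) = (36519 + (158 + 82*9))/(12325 - 41620) = (36519 + (158 + 738))/(-29295) = (36519 + 896)*(-1/29295) = 37415*(-1/29295) = -1069/837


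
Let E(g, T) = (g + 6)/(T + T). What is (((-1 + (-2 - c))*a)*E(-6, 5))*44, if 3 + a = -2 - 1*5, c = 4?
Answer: 0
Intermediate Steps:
E(g, T) = (6 + g)/(2*T) (E(g, T) = (6 + g)/((2*T)) = (6 + g)*(1/(2*T)) = (6 + g)/(2*T))
a = -10 (a = -3 + (-2 - 1*5) = -3 + (-2 - 5) = -3 - 7 = -10)
(((-1 + (-2 - c))*a)*E(-6, 5))*44 = (((-1 + (-2 - 1*4))*(-10))*((½)*(6 - 6)/5))*44 = (((-1 + (-2 - 4))*(-10))*((½)*(⅕)*0))*44 = (((-1 - 6)*(-10))*0)*44 = (-7*(-10)*0)*44 = (70*0)*44 = 0*44 = 0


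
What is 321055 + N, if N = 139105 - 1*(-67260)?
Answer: 527420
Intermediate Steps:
N = 206365 (N = 139105 + 67260 = 206365)
321055 + N = 321055 + 206365 = 527420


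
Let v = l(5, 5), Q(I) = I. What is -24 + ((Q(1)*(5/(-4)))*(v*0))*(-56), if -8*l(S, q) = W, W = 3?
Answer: -24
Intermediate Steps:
l(S, q) = -3/8 (l(S, q) = -1/8*3 = -3/8)
v = -3/8 ≈ -0.37500
-24 + ((Q(1)*(5/(-4)))*(v*0))*(-56) = -24 + ((1*(5/(-4)))*(-3/8*0))*(-56) = -24 + ((1*(5*(-1/4)))*0)*(-56) = -24 + ((1*(-5/4))*0)*(-56) = -24 - 5/4*0*(-56) = -24 + 0*(-56) = -24 + 0 = -24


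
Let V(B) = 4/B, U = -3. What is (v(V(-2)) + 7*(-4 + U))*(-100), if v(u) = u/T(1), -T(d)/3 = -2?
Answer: 14800/3 ≈ 4933.3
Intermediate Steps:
T(d) = 6 (T(d) = -3*(-2) = 6)
v(u) = u/6
(v(V(-2)) + 7*(-4 + U))*(-100) = ((4/(-2))/6 + 7*(-4 - 3))*(-100) = ((4*(-½))/6 + 7*(-7))*(-100) = ((⅙)*(-2) - 49)*(-100) = (-⅓ - 49)*(-100) = -148/3*(-100) = 14800/3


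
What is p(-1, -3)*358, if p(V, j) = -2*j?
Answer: 2148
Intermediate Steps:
p(-1, -3)*358 = -2*(-3)*358 = 6*358 = 2148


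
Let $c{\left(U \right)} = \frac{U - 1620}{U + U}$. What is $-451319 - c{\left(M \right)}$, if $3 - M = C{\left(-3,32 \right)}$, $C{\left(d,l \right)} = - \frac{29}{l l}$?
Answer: $- \frac{2797424659}{6202} \approx -4.5105 \cdot 10^{5}$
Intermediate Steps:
$C{\left(d,l \right)} = - \frac{29}{l^{2}}$
$M = \frac{3101}{1024}$ ($M = 3 - - \frac{29}{1024} = 3 + \frac{29}{1024} = \frac{3101}{1024} \approx 3.0283$)
$c{\left(U \right)} = \frac{-1620 + U}{2 U}$
$-451319 - c{\left(M \right)} = -451319 - \frac{-1620 + \frac{3101}{1024}}{2 \cdot \frac{3101}{1024}} = -451319 - \frac{1}{2} \cdot \frac{1024}{3101} \left(- \frac{1655779}{1024}\right) = -451319 - - \frac{1655779}{6202} = -451319 + \frac{1655779}{6202} = - \frac{2797424659}{6202}$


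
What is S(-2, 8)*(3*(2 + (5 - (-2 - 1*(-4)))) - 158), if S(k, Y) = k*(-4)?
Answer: -1144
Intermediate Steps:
S(k, Y) = -4*k
S(-2, 8)*(3*(2 + (5 - (-2 - 1*(-4)))) - 158) = (-4*(-2))*(3*(2 + (5 - (-2 - 1*(-4)))) - 158) = 8*(3*(2 + (5 - (-2 + 4))) - 158) = 8*(3*(2 + (5 - 1*2)) - 158) = 8*(3*(2 + (5 - 2)) - 158) = 8*(3*(2 + 3) - 158) = 8*(3*5 - 158) = 8*(15 - 158) = 8*(-143) = -1144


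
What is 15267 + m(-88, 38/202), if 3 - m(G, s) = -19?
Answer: 15289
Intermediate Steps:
m(G, s) = 22 (m(G, s) = 3 - 1*(-19) = 3 + 19 = 22)
15267 + m(-88, 38/202) = 15267 + 22 = 15289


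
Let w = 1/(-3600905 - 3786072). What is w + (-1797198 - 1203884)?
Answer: -22168923709115/7386977 ≈ -3.0011e+6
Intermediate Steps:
w = -1/7386977 (w = 1/(-7386977) = -1/7386977 ≈ -1.3537e-7)
w + (-1797198 - 1203884) = -1/7386977 + (-1797198 - 1203884) = -1/7386977 - 3001082 = -22168923709115/7386977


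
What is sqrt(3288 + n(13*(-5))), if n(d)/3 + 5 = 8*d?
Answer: sqrt(1713) ≈ 41.388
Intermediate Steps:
n(d) = -15 + 24*d (n(d) = -15 + 3*(8*d) = -15 + 24*d)
sqrt(3288 + n(13*(-5))) = sqrt(3288 + (-15 + 24*(13*(-5)))) = sqrt(3288 + (-15 + 24*(-65))) = sqrt(3288 + (-15 - 1560)) = sqrt(3288 - 1575) = sqrt(1713)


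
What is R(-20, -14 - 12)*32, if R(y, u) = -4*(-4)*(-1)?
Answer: -512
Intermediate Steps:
R(y, u) = -16 (R(y, u) = 16*(-1) = -16)
R(-20, -14 - 12)*32 = -16*32 = -512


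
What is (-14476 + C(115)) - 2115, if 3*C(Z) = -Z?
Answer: -49888/3 ≈ -16629.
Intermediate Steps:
C(Z) = -Z/3 (C(Z) = (-Z)/3 = -Z/3)
(-14476 + C(115)) - 2115 = (-14476 - ⅓*115) - 2115 = (-14476 - 115/3) - 2115 = -43543/3 - 2115 = -49888/3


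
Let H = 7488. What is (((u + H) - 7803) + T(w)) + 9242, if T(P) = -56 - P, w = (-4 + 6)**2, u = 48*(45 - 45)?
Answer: 8867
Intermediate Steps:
u = 0 (u = 48*0 = 0)
w = 4 (w = 2**2 = 4)
(((u + H) - 7803) + T(w)) + 9242 = (((0 + 7488) - 7803) + (-56 - 1*4)) + 9242 = ((7488 - 7803) + (-56 - 4)) + 9242 = (-315 - 60) + 9242 = -375 + 9242 = 8867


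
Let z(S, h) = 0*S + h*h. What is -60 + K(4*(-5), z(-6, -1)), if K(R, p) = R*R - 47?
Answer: 293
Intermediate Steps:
z(S, h) = h**2 (z(S, h) = 0 + h**2 = h**2)
K(R, p) = -47 + R**2 (K(R, p) = R**2 - 47 = -47 + R**2)
-60 + K(4*(-5), z(-6, -1)) = -60 + (-47 + (4*(-5))**2) = -60 + (-47 + (-20)**2) = -60 + (-47 + 400) = -60 + 353 = 293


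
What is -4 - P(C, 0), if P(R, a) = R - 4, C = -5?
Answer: 5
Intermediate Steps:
P(R, a) = -4 + R
-4 - P(C, 0) = -4 - (-4 - 5) = -4 - 1*(-9) = -4 + 9 = 5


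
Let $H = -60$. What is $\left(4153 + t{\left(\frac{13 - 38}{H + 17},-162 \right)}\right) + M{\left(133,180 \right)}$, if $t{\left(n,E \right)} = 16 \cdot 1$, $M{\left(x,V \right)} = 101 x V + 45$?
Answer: $2422154$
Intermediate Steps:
$M{\left(x,V \right)} = 45 + 101 V x$ ($M{\left(x,V \right)} = 101 V x + 45 = 45 + 101 V x$)
$t{\left(n,E \right)} = 16$
$\left(4153 + t{\left(\frac{13 - 38}{H + 17},-162 \right)}\right) + M{\left(133,180 \right)} = \left(4153 + 16\right) + \left(45 + 101 \cdot 180 \cdot 133\right) = 4169 + \left(45 + 2417940\right) = 4169 + 2417985 = 2422154$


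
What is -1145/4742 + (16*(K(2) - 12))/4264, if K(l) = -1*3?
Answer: -752545/2527486 ≈ -0.29774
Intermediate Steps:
K(l) = -3
-1145/4742 + (16*(K(2) - 12))/4264 = -1145/4742 + (16*(-3 - 12))/4264 = -1145*1/4742 + (16*(-15))*(1/4264) = -1145/4742 - 240*1/4264 = -1145/4742 - 30/533 = -752545/2527486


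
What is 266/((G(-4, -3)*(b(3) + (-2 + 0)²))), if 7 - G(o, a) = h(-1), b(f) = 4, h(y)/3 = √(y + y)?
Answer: 931/268 + 399*I*√2/268 ≈ 3.4739 + 2.1055*I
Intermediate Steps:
h(y) = 3*√2*√y (h(y) = 3*√(y + y) = 3*√(2*y) = 3*(√2*√y) = 3*√2*√y)
G(o, a) = 7 - 3*I*√2 (G(o, a) = 7 - 3*√2*√(-1) = 7 - 3*√2*I = 7 - 3*I*√2)
266/((G(-4, -3)*(b(3) + (-2 + 0)²))) = 266/(((7 - 3*I*√2)*(4 + (-2 + 0)²))) = 266/(((7 - 3*I*√2)*(4 + (-2)²))) = 266/(((7 - 3*I*√2)*(4 + 4))) = 266/(((7 - 3*I*√2)*8)) = 266/(56 - 24*I*√2)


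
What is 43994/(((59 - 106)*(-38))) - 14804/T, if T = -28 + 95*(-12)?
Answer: 9728117/260756 ≈ 37.307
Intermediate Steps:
T = -1168 (T = -28 - 1140 = -1168)
43994/(((59 - 106)*(-38))) - 14804/T = 43994/(((59 - 106)*(-38))) - 14804/(-1168) = 43994/((-47*(-38))) - 14804*(-1/1168) = 43994/1786 + 3701/292 = 43994*(1/1786) + 3701/292 = 21997/893 + 3701/292 = 9728117/260756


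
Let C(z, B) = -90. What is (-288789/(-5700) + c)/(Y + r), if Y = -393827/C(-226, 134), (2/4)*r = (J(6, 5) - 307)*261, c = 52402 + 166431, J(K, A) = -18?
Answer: -3742910667/2826187870 ≈ -1.3244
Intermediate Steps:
c = 218833
r = -169650 (r = 2*((-18 - 307)*261) = 2*(-325*261) = 2*(-84825) = -169650)
Y = 393827/90 (Y = -393827/(-90) = -393827*(-1/90) = 393827/90 ≈ 4375.9)
(-288789/(-5700) + c)/(Y + r) = (-288789/(-5700) + 218833)/(393827/90 - 169650) = (-288789*(-1/5700) + 218833)/(-14874673/90) = (96263/1900 + 218833)*(-90/14874673) = (415878963/1900)*(-90/14874673) = -3742910667/2826187870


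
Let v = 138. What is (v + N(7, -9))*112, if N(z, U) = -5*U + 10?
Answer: 21616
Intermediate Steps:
N(z, U) = 10 - 5*U
(v + N(7, -9))*112 = (138 + (10 - 5*(-9)))*112 = (138 + (10 + 45))*112 = (138 + 55)*112 = 193*112 = 21616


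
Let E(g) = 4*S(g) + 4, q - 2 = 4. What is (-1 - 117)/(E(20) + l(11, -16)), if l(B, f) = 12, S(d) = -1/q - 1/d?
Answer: -1770/227 ≈ -7.7974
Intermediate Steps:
q = 6 (q = 2 + 4 = 6)
S(d) = -⅙ - 1/d (S(d) = -1/6 - 1/d = -1*⅙ - 1/d = -⅙ - 1/d)
E(g) = 4 + 2*(-6 - g)/(3*g) (E(g) = 4*((-6 - g)/(6*g)) + 4 = 2*(-6 - g)/(3*g) + 4 = 4 + 2*(-6 - g)/(3*g))
(-1 - 117)/(E(20) + l(11, -16)) = (-1 - 117)/((10/3 - 4/20) + 12) = -118/((10/3 - 4*1/20) + 12) = -118/((10/3 - ⅕) + 12) = -118/(47/15 + 12) = -118/227/15 = -118*15/227 = -1770/227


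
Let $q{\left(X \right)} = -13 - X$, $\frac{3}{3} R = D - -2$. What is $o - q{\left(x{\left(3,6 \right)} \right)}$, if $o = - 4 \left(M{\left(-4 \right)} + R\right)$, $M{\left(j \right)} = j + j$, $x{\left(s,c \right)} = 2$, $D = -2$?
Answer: $47$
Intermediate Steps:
$M{\left(j \right)} = 2 j$
$R = 0$ ($R = -2 - -2 = -2 + 2 = 0$)
$o = 32$ ($o = - 4 \left(2 \left(-4\right) + 0\right) = - 4 \left(-8 + 0\right) = \left(-4\right) \left(-8\right) = 32$)
$o - q{\left(x{\left(3,6 \right)} \right)} = 32 - \left(-13 - 2\right) = 32 - -15 = 32 + 15 = 47$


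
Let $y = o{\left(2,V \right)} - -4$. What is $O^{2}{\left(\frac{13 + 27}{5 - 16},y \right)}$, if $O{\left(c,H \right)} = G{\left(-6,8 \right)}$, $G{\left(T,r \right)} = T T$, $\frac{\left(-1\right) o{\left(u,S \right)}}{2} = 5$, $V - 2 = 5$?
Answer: $1296$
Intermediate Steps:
$V = 7$ ($V = 2 + 5 = 7$)
$o{\left(u,S \right)} = -10$ ($o{\left(u,S \right)} = \left(-2\right) 5 = -10$)
$G{\left(T,r \right)} = T^{2}$
$y = -6$ ($y = -10 - -4 = -10 + 4 = -6$)
$O{\left(c,H \right)} = 36$ ($O{\left(c,H \right)} = \left(-6\right)^{2} = 36$)
$O^{2}{\left(\frac{13 + 27}{5 - 16},y \right)} = 36^{2} = 1296$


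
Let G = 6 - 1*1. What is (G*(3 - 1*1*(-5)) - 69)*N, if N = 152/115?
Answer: -4408/115 ≈ -38.330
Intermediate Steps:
G = 5 (G = 6 - 1 = 5)
N = 152/115 (N = 152*(1/115) = 152/115 ≈ 1.3217)
(G*(3 - 1*1*(-5)) - 69)*N = (5*(3 - 1*1*(-5)) - 69)*(152/115) = (5*(3 - 1*(-5)) - 69)*(152/115) = (5*(3 + 5) - 69)*(152/115) = (5*8 - 69)*(152/115) = (40 - 69)*(152/115) = -29*152/115 = -4408/115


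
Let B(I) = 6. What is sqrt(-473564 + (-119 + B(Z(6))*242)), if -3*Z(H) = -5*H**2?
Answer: I*sqrt(472231) ≈ 687.19*I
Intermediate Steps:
Z(H) = 5*H**2/3 (Z(H) = -(-5)*H**2/3 = 5*H**2/3)
sqrt(-473564 + (-119 + B(Z(6))*242)) = sqrt(-473564 + (-119 + 6*242)) = sqrt(-473564 + (-119 + 1452)) = sqrt(-473564 + 1333) = sqrt(-472231) = I*sqrt(472231)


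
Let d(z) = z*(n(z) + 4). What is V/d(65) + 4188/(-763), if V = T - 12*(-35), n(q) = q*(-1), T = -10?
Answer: -3383650/605059 ≈ -5.5923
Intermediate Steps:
n(q) = -q
V = 410 (V = -10 - 12*(-35) = -10 + 420 = 410)
d(z) = z*(4 - z) (d(z) = z*(-z + 4) = z*(4 - z))
V/d(65) + 4188/(-763) = 410/((65*(4 - 1*65))) + 4188/(-763) = 410/((65*(4 - 65))) + 4188*(-1/763) = 410/((65*(-61))) - 4188/763 = 410/(-3965) - 4188/763 = 410*(-1/3965) - 4188/763 = -82/793 - 4188/763 = -3383650/605059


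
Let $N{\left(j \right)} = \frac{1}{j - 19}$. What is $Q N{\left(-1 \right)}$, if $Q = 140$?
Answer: $-7$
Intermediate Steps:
$N{\left(j \right)} = \frac{1}{-19 + j}$
$Q N{\left(-1 \right)} = \frac{140}{-19 - 1} = \frac{140}{-20} = 140 \left(- \frac{1}{20}\right) = -7$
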